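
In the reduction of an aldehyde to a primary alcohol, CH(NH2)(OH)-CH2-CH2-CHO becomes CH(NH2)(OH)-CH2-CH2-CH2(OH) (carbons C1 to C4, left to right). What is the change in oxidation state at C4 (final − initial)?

Before: C4 has 1 bond to C, 1 bond to H, 2 bonds to O → oxidation state +1.
After: C4 has 1 bond to C, 2 bonds to H, 1 bond to O → oxidation state -1.
Δ = -1 − (+1) = -2, so this is a reduction at C4.

-2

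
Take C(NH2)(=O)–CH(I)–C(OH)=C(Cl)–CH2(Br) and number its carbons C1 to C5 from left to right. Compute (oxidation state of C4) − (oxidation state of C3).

C4: 3C, 1Cl → 0 + 1 = +1
C3: 3C, 1O → 0 + 1 = +1
Difference: +1 − (+1) = 0.

0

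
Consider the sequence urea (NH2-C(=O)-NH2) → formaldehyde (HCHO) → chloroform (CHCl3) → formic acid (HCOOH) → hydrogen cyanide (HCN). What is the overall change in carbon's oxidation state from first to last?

-2

Carbon oxidation states along the series — urea: +4, formaldehyde: 0, chloroform: +2, formic acid: +2, hydrogen cyanide: +2.
Net change = +2 − (+4) = -2.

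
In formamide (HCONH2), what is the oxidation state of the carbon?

+2

The carbon has one bond to H (-1), a double bond to O (2×+1 = +2), one bond to N (+1).
Oxidation state = -1 + 2 + 1 = +2.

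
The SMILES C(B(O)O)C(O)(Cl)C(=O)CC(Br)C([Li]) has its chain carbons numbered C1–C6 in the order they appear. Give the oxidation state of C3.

C3 has one bond to C (0), one bond to C (0), a double bond to O (2×+1 = +2).
Oxidation state = 0 + 0 + 2 = +2.

+2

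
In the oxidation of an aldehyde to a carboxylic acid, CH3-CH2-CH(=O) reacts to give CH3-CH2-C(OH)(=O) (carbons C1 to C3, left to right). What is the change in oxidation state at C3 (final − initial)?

+2

Before: C3 has 1 bond to C, 1 bond to H, 2 bonds to O → oxidation state +1.
After: C3 has 1 bond to C, 3 bonds to O → oxidation state +3.
Δ = +3 − (+1) = +2, so this is an oxidation at C3.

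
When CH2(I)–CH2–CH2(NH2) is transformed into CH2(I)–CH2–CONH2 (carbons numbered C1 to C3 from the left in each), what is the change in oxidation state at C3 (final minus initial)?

+4

Before: C3 has 1 bond to C, 2 bonds to H, 1 bond to N → oxidation state -1.
After: C3 has 1 bond to C, 2 bonds to O, 1 bond to N → oxidation state +3.
Δ = +3 − (-1) = +4, so this is an oxidation at C3.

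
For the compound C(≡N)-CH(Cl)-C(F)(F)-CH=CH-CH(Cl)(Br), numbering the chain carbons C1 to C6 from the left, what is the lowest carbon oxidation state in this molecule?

-1

Tallying each carbon's bonds:
C1: 1C, 3N → 0 + 3 = +3
C2: 2C, 1H, 1Cl → 0 − 1 + 1 = 0
C3: 2C, 2F → 0 + 2 = +2
C4: 3C, 1H → 0 − 1 = -1
C5: 3C, 1H → 0 − 1 = -1
C6: 1C, 1H, 1Cl, 1Br → 0 − 1 + 1 + 1 = +1
The lowest value is -1.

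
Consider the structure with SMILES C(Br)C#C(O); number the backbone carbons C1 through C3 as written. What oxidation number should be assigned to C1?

C1 has one bond to C (0), one bond to H (-1), one bond to H (-1), one bond to Br (+1).
Oxidation state = 0 − 1 − 1 + 1 = -1.

-1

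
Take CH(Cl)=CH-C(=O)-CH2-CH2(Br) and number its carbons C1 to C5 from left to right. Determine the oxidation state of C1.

C1 has a double bond to C (2×0 = 0), one bond to Cl (+1), one bond to H (-1).
Oxidation state = 0 + 1 − 1 = 0.

0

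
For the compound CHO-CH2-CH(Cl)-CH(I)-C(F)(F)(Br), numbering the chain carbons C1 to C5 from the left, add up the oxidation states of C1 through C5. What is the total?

Assign +1 per bond to O/N/halogen, −1 per bond to H or an electropositive element, and 0 per bond to carbon. Tallying each carbon:
C1: 1C, 1H, 2O → 0 − 1 + 2 = +1
C2: 2C, 2H → 0 − 2 = -2
C3: 2C, 1H, 1Cl → 0 − 1 + 1 = 0
C4: 2C, 1H, 1I → 0 − 1 + 1 = 0
C5: 1C, 2F, 1Br → 0 + 2 + 1 = +3
Sum = +1 − 2 + 0 + 0 + 3 = +2.

+2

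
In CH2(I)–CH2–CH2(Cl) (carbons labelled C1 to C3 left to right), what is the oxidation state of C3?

-1

Count +1 for every bond to an atom more electronegative than carbon and −1 for every bond to one less electronegative; C–C bonds are 0.
C3 has one bond to C (0), one bond to H (-1), one bond to Cl (+1), one bond to H (-1).
Oxidation state = 0 − 1 + 1 − 1 = -1.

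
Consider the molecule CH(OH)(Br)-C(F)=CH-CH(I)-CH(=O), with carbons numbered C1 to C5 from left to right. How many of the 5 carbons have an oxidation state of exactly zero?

Bonds to more-electronegative neighbours contribute +1 each, bonds to H or metals contribute −1 each, and C–C bonds contribute 0. Tallying each carbon:
C1: 1C, 1H, 1O, 1Br → 0 − 1 + 1 + 1 = +1
C2: 3C, 1F → 0 + 1 = +1
C3: 3C, 1H → 0 − 1 = -1
C4: 2C, 1H, 1I → 0 − 1 + 1 = 0
C5: 1C, 1H, 2O → 0 − 1 + 2 = +1
1 carbon (C4) meets the condition.

1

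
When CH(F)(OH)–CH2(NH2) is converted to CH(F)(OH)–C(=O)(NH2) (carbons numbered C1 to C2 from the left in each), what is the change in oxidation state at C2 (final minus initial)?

+4

Before: C2 has 1 bond to C, 2 bonds to H, 1 bond to N → oxidation state -1.
After: C2 has 1 bond to C, 2 bonds to O, 1 bond to N → oxidation state +3.
Δ = +3 − (-1) = +4, so this is an oxidation at C2.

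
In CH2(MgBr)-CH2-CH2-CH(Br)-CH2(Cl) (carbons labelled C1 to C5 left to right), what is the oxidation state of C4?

Count +1 for every bond to an atom more electronegative than carbon and −1 for every bond to one less electronegative; C–C bonds are 0.
C4 has one bond to C (0), one bond to C (0), one bond to H (-1), one bond to Br (+1).
Oxidation state = 0 + 0 − 1 + 1 = 0.

0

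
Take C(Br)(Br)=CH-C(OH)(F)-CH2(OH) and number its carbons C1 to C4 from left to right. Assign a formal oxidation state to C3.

+2

Bonds to more-electronegative neighbours contribute +1 each, bonds to H or metals contribute −1 each, and C–C bonds contribute 0.
C3 has one bond to C (0), one bond to C (0), one bond to O (+1), one bond to F (+1).
Oxidation state = 0 + 0 + 1 + 1 = +2.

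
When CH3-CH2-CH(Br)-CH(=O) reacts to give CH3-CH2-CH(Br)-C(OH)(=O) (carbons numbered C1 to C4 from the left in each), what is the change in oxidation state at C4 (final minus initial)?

Before: C4 has 1 bond to C, 1 bond to H, 2 bonds to O → oxidation state +1.
After: C4 has 1 bond to C, 3 bonds to O → oxidation state +3.
Δ = +3 − (+1) = +2, so this is an oxidation at C4.

+2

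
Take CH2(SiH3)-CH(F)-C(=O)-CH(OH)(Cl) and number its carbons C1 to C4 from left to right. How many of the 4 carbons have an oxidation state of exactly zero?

Tallying each carbon's bonds:
C1: 1C, 2H, 1Si → 0 − 2 − 1 = -3
C2: 2C, 1H, 1F → 0 − 1 + 1 = 0
C3: 2C, 2O → 0 + 2 = +2
C4: 1C, 1H, 1O, 1Cl → 0 − 1 + 1 + 1 = +1
1 carbon (C2) meets the condition.

1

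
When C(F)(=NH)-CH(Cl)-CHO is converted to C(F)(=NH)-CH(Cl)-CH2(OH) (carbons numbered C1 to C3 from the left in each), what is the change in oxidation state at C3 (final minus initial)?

Before: C3 has 1 bond to C, 1 bond to H, 2 bonds to O → oxidation state +1.
After: C3 has 1 bond to C, 2 bonds to H, 1 bond to O → oxidation state -1.
Δ = -1 − (+1) = -2, so this is a reduction at C3.

-2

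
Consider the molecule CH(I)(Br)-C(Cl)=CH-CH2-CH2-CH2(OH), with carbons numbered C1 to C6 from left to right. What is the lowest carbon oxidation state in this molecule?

-2

Count +1 for every bond to an atom more electronegative than carbon and −1 for every bond to one less electronegative; C–C bonds are 0. Tallying each carbon:
C1: 1C, 1H, 1Br, 1I → 0 − 1 + 1 + 1 = +1
C2: 3C, 1Cl → 0 + 1 = +1
C3: 3C, 1H → 0 − 1 = -1
C4: 2C, 2H → 0 − 2 = -2
C5: 2C, 2H → 0 − 2 = -2
C6: 1C, 2H, 1O → 0 − 2 + 1 = -1
The lowest value is -2.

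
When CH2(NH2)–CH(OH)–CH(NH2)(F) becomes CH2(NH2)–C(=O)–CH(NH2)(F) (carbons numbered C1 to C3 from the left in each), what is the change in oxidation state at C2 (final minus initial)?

+2

Before: C2 has 2 bonds to C, 1 bond to H, 1 bond to O → oxidation state 0.
After: C2 has 2 bonds to C, 2 bonds to O → oxidation state +2.
Δ = +2 − (0) = +2, so this is an oxidation at C2.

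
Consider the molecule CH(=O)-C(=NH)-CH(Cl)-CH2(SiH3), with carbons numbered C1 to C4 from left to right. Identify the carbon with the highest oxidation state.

C2

Bonds to more-electronegative neighbours contribute +1 each, bonds to H or metals contribute −1 each, and C–C bonds contribute 0. Tallying each carbon:
C1: 1C, 1H, 2O → 0 − 1 + 2 = +1
C2: 2C, 2N → 0 + 2 = +2
C3: 2C, 1H, 1Cl → 0 − 1 + 1 = 0
C4: 1C, 2H, 1Si → 0 − 2 − 1 = -3
The most oxidised carbon is C2 at +2.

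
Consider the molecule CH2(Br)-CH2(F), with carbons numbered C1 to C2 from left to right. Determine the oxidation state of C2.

C2 has one bond to C (0), one bond to H (-1), one bond to F (+1), one bond to H (-1).
Oxidation state = 0 − 1 + 1 − 1 = -1.

-1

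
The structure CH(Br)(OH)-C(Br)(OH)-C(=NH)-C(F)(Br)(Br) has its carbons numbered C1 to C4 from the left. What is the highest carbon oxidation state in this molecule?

Tallying each carbon's bonds:
C1: 1C, 1H, 1O, 1Br → 0 − 1 + 1 + 1 = +1
C2: 2C, 1O, 1Br → 0 + 1 + 1 = +2
C3: 2C, 2N → 0 + 2 = +2
C4: 1C, 1F, 2Br → 0 + 1 + 2 = +3
The highest value is +3.

+3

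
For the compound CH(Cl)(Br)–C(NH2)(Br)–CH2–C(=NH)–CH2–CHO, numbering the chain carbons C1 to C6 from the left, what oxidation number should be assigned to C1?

+1

Each bond to a more electronegative atom (O, N, halogen) counts +1, each bond to a less electronegative atom (H, metal, B, Si) counts −1, and each C–C bond counts 0.
C1 has one bond to C (0), one bond to H (-1), one bond to Cl (+1), one bond to Br (+1).
Oxidation state = 0 − 1 + 1 + 1 = +1.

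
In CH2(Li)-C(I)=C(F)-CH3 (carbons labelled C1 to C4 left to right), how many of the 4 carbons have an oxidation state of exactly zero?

0

Tallying each carbon's bonds:
C1: 1C, 2H, 1Li → 0 − 2 − 1 = -3
C2: 3C, 1I → 0 + 1 = +1
C3: 3C, 1F → 0 + 1 = +1
C4: 1C, 3H → 0 − 3 = -3
0 carbons meet the condition.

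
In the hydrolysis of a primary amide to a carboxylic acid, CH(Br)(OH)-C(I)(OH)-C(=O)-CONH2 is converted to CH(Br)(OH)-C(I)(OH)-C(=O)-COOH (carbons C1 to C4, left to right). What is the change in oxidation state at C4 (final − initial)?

0

Before: C4 has 1 bond to C, 2 bonds to O, 1 bond to N → oxidation state +3.
After: C4 has 1 bond to C, 3 bonds to O → oxidation state +3.
Δ = +3 − (+3) = 0, so no net redox change at C4.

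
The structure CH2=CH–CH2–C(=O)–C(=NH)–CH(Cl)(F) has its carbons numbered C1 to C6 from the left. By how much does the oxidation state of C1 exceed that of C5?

C1: 2C, 2H → 0 − 2 = -2
C5: 2C, 2N → 0 + 2 = +2
Difference: -2 − (+2) = -4.

-4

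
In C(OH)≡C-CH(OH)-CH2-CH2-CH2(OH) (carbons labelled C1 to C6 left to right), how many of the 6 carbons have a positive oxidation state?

1

Assign +1 per bond to O/N/halogen, −1 per bond to H or an electropositive element, and 0 per bond to carbon. Tallying each carbon:
C1: 3C, 1O → 0 + 1 = +1
C2: 4C → 0 = 0
C3: 2C, 1H, 1O → 0 − 1 + 1 = 0
C4: 2C, 2H → 0 − 2 = -2
C5: 2C, 2H → 0 − 2 = -2
C6: 1C, 2H, 1O → 0 − 2 + 1 = -1
1 carbon (C1) meets the condition.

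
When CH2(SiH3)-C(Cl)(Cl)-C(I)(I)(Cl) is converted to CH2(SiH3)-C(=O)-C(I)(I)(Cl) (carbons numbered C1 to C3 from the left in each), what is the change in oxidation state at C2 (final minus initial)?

0

Before: C2 has 2 bonds to C, 2 bonds to Cl → oxidation state +2.
After: C2 has 2 bonds to C, 2 bonds to O → oxidation state +2.
Δ = +2 − (+2) = 0, so no net redox change at C2.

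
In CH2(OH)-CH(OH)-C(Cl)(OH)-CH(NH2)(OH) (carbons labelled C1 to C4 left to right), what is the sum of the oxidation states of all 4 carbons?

Bonds to more-electronegative neighbours contribute +1 each, bonds to H or metals contribute −1 each, and C–C bonds contribute 0. Tallying each carbon:
C1: 1C, 2H, 1O → 0 − 2 + 1 = -1
C2: 2C, 1H, 1O → 0 − 1 + 1 = 0
C3: 2C, 1O, 1Cl → 0 + 1 + 1 = +2
C4: 1C, 1H, 1O, 1N → 0 − 1 + 1 + 1 = +1
Sum = -1 + 0 + 2 + 1 = +2.

+2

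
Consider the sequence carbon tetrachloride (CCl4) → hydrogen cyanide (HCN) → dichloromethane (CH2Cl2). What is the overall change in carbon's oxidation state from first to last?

-4

Carbon oxidation states along the series — carbon tetrachloride: +4, hydrogen cyanide: +2, dichloromethane: 0.
Net change = 0 − (+4) = -4.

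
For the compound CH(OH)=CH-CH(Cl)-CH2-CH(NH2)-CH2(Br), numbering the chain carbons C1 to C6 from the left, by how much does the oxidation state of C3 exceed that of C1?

C3: 2C, 1H, 1Cl → 0 − 1 + 1 = 0
C1: 2C, 1H, 1O → 0 − 1 + 1 = 0
Difference: 0 − (0) = 0.

0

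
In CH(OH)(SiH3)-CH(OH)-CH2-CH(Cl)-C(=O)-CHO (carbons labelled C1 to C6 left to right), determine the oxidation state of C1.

Assign +1 per bond to O/N/halogen, −1 per bond to H or an electropositive element, and 0 per bond to carbon.
C1 has one bond to C (0), one bond to O (+1), one bond to H (-1), one bond to Si (-1).
Oxidation state = 0 + 1 − 1 − 1 = -1.

-1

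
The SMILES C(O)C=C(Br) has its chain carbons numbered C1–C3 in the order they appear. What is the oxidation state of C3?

0

C3 has a double bond to C (2×0 = 0), one bond to H (-1), one bond to Br (+1).
Oxidation state = 0 − 1 + 1 = 0.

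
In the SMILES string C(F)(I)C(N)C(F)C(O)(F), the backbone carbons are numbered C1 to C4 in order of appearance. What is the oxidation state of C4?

+1

Count +1 for every bond to an atom more electronegative than carbon and −1 for every bond to one less electronegative; C–C bonds are 0.
C4 has one bond to C (0), one bond to H (-1), one bond to O (+1), one bond to F (+1).
Oxidation state = 0 − 1 + 1 + 1 = +1.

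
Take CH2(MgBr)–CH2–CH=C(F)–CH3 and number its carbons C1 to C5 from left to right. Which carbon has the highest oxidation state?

C4

Each bond to a more electronegative atom (O, N, halogen) counts +1, each bond to a less electronegative atom (H, metal, B, Si) counts −1, and each C–C bond counts 0. Tallying each carbon:
C1: 1C, 2H, 1Mg → 0 − 2 − 1 = -3
C2: 2C, 2H → 0 − 2 = -2
C3: 3C, 1H → 0 − 1 = -1
C4: 3C, 1F → 0 + 1 = +1
C5: 1C, 3H → 0 − 3 = -3
The most oxidised carbon is C4 at +1.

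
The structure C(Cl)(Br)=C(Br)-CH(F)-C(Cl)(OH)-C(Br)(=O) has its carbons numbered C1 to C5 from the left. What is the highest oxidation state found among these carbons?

+3

Bonds to more-electronegative neighbours contribute +1 each, bonds to H or metals contribute −1 each, and C–C bonds contribute 0. Tallying each carbon:
C1: 2C, 1Cl, 1Br → 0 + 1 + 1 = +2
C2: 3C, 1Br → 0 + 1 = +1
C3: 2C, 1H, 1F → 0 − 1 + 1 = 0
C4: 2C, 1O, 1Cl → 0 + 1 + 1 = +2
C5: 1C, 2O, 1Br → 0 + 2 + 1 = +3
The highest value is +3.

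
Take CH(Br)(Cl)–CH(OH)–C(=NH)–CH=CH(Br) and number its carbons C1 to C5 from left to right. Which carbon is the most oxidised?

Bonds to more-electronegative neighbours contribute +1 each, bonds to H or metals contribute −1 each, and C–C bonds contribute 0. Tallying each carbon:
C1: 1C, 1H, 1Cl, 1Br → 0 − 1 + 1 + 1 = +1
C2: 2C, 1H, 1O → 0 − 1 + 1 = 0
C3: 2C, 2N → 0 + 2 = +2
C4: 3C, 1H → 0 − 1 = -1
C5: 2C, 1H, 1Br → 0 − 1 + 1 = 0
The most oxidised carbon is C3 at +2.

C3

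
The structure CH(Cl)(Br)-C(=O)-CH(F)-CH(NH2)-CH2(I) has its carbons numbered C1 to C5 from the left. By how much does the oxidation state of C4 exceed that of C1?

C4: 2C, 1H, 1N → 0 − 1 + 1 = 0
C1: 1C, 1H, 1Cl, 1Br → 0 − 1 + 1 + 1 = +1
Difference: 0 − (+1) = -1.

-1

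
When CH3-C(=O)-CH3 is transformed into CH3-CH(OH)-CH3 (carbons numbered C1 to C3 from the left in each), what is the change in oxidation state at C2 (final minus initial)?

-2

Before: C2 has 2 bonds to C, 2 bonds to O → oxidation state +2.
After: C2 has 2 bonds to C, 1 bond to H, 1 bond to O → oxidation state 0.
Δ = 0 − (+2) = -2, so this is a reduction at C2.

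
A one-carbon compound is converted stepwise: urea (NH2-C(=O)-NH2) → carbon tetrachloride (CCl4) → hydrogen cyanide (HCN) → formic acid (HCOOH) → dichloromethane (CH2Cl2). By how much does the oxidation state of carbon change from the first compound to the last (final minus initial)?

-4

Carbon oxidation states along the series — urea: +4, carbon tetrachloride: +4, hydrogen cyanide: +2, formic acid: +2, dichloromethane: 0.
Net change = 0 − (+4) = -4.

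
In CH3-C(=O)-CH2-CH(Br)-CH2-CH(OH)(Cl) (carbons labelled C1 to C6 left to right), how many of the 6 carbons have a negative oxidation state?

Assign +1 per bond to O/N/halogen, −1 per bond to H or an electropositive element, and 0 per bond to carbon. Tallying each carbon:
C1: 1C, 3H → 0 − 3 = -3
C2: 2C, 2O → 0 + 2 = +2
C3: 2C, 2H → 0 − 2 = -2
C4: 2C, 1H, 1Br → 0 − 1 + 1 = 0
C5: 2C, 2H → 0 − 2 = -2
C6: 1C, 1H, 1O, 1Cl → 0 − 1 + 1 + 1 = +1
3 carbons (C1, C3, C5) meet the condition.

3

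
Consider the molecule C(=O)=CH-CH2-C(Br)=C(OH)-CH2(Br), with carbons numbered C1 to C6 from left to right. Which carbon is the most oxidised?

C1

Assign +1 per bond to O/N/halogen, −1 per bond to H or an electropositive element, and 0 per bond to carbon. Tallying each carbon:
C1: 2C, 2O → 0 + 2 = +2
C2: 3C, 1H → 0 − 1 = -1
C3: 2C, 2H → 0 − 2 = -2
C4: 3C, 1Br → 0 + 1 = +1
C5: 3C, 1O → 0 + 1 = +1
C6: 1C, 2H, 1Br → 0 − 2 + 1 = -1
The most oxidised carbon is C1 at +2.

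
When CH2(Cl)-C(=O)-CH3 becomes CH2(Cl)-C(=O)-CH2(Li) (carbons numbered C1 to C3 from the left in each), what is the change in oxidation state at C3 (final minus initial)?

0

Before: C3 has 1 bond to C, 3 bonds to H → oxidation state -3.
After: C3 has 1 bond to C, 2 bonds to H, 1 bond to Li → oxidation state -3.
Δ = -3 − (-3) = 0, so no net redox change at C3.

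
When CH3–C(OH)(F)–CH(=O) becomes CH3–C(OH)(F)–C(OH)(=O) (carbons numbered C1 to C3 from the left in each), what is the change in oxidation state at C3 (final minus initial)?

+2

Before: C3 has 1 bond to C, 1 bond to H, 2 bonds to O → oxidation state +1.
After: C3 has 1 bond to C, 3 bonds to O → oxidation state +3.
Δ = +3 − (+1) = +2, so this is an oxidation at C3.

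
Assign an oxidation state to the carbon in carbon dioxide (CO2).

+4

The carbon has a double bond to O (2×+1 = +2), a double bond to O (2×+1 = +2).
Oxidation state = +2 + 2 = +4.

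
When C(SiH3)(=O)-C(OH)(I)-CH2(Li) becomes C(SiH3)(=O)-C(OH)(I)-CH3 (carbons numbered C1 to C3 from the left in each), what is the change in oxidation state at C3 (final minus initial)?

0

Before: C3 has 1 bond to C, 2 bonds to H, 1 bond to Li → oxidation state -3.
After: C3 has 1 bond to C, 3 bonds to H → oxidation state -3.
Δ = -3 − (-3) = 0, so no net redox change at C3.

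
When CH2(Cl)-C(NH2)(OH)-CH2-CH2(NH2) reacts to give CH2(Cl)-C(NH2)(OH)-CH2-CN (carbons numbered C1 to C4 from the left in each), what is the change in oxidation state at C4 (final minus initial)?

Before: C4 has 1 bond to C, 2 bonds to H, 1 bond to N → oxidation state -1.
After: C4 has 1 bond to C, 3 bonds to N → oxidation state +3.
Δ = +3 − (-1) = +4, so this is an oxidation at C4.

+4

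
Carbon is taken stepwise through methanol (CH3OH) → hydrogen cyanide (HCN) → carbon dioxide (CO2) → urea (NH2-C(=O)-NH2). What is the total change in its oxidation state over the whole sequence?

+6

Carbon oxidation states along the series — methanol: -2, hydrogen cyanide: +2, carbon dioxide: +4, urea: +4.
Net change = +4 − (-2) = +6.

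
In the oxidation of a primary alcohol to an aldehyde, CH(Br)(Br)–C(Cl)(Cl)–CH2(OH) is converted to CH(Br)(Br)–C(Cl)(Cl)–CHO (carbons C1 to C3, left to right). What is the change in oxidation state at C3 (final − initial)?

Before: C3 has 1 bond to C, 2 bonds to H, 1 bond to O → oxidation state -1.
After: C3 has 1 bond to C, 1 bond to H, 2 bonds to O → oxidation state +1.
Δ = +1 − (-1) = +2, so this is an oxidation at C3.

+2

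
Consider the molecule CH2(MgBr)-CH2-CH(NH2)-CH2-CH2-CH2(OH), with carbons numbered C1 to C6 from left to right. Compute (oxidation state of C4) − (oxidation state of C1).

C4: 2C, 2H → 0 − 2 = -2
C1: 1C, 2H, 1Mg → 0 − 2 − 1 = -3
Difference: -2 − (-3) = +1.

+1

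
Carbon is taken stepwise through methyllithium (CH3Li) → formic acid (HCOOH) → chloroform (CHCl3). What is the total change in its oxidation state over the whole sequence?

+6

Carbon oxidation states along the series — methyllithium: -4, formic acid: +2, chloroform: +2.
Net change = +2 − (-4) = +6.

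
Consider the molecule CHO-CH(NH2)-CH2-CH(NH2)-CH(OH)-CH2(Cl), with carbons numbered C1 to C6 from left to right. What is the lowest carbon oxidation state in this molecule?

Bonds to more-electronegative neighbours contribute +1 each, bonds to H or metals contribute −1 each, and C–C bonds contribute 0. Tallying each carbon:
C1: 1C, 1H, 2O → 0 − 1 + 2 = +1
C2: 2C, 1H, 1N → 0 − 1 + 1 = 0
C3: 2C, 2H → 0 − 2 = -2
C4: 2C, 1H, 1N → 0 − 1 + 1 = 0
C5: 2C, 1H, 1O → 0 − 1 + 1 = 0
C6: 1C, 2H, 1Cl → 0 − 2 + 1 = -1
The lowest value is -2.

-2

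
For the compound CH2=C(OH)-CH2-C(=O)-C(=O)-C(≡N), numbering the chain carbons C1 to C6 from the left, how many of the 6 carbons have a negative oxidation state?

2

Tallying each carbon's bonds:
C1: 2C, 2H → 0 − 2 = -2
C2: 3C, 1O → 0 + 1 = +1
C3: 2C, 2H → 0 − 2 = -2
C4: 2C, 2O → 0 + 2 = +2
C5: 2C, 2O → 0 + 2 = +2
C6: 1C, 3N → 0 + 3 = +3
2 carbons (C1, C3) meet the condition.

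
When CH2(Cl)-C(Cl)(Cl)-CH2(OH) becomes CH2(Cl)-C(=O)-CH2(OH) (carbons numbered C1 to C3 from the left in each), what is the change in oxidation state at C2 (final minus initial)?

Before: C2 has 2 bonds to C, 2 bonds to Cl → oxidation state +2.
After: C2 has 2 bonds to C, 2 bonds to O → oxidation state +2.
Δ = +2 − (+2) = 0, so no net redox change at C2.

0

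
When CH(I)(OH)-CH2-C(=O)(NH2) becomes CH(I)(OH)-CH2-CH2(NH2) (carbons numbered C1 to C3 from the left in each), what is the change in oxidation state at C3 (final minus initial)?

-4

Before: C3 has 1 bond to C, 2 bonds to O, 1 bond to N → oxidation state +3.
After: C3 has 1 bond to C, 2 bonds to H, 1 bond to N → oxidation state -1.
Δ = -1 − (+3) = -4, so this is a reduction at C3.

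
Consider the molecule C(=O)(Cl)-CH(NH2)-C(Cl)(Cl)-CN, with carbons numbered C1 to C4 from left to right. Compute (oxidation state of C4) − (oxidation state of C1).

0

C4: 1C, 3N → 0 + 3 = +3
C1: 1C, 2O, 1Cl → 0 + 2 + 1 = +3
Difference: +3 − (+3) = 0.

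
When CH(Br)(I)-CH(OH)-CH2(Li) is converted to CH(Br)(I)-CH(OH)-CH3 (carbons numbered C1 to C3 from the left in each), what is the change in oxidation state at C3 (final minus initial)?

0

Before: C3 has 1 bond to C, 2 bonds to H, 1 bond to Li → oxidation state -3.
After: C3 has 1 bond to C, 3 bonds to H → oxidation state -3.
Δ = -3 − (-3) = 0, so no net redox change at C3.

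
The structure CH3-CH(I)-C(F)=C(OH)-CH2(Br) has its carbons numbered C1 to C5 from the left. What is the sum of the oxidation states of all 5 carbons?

-2

Tallying each carbon's bonds:
C1: 1C, 3H → 0 − 3 = -3
C2: 2C, 1H, 1I → 0 − 1 + 1 = 0
C3: 3C, 1F → 0 + 1 = +1
C4: 3C, 1O → 0 + 1 = +1
C5: 1C, 2H, 1Br → 0 − 2 + 1 = -1
Sum = -3 + 0 + 1 + 1 − 1 = -2.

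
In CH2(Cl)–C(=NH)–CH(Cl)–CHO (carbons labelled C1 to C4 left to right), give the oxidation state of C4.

+1

Count +1 for every bond to an atom more electronegative than carbon and −1 for every bond to one less electronegative; C–C bonds are 0.
C4 has one bond to C (0), one bond to H (-1), a double bond to O (2×+1 = +2).
Oxidation state = 0 − 1 + 2 = +1.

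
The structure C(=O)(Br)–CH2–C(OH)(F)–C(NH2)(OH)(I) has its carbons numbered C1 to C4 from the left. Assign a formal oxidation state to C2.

-2

Each bond to a more electronegative atom (O, N, halogen) counts +1, each bond to a less electronegative atom (H, metal, B, Si) counts −1, and each C–C bond counts 0.
C2 has one bond to C (0), one bond to C (0), one bond to H (-1), one bond to H (-1).
Oxidation state = 0 + 0 − 1 − 1 = -2.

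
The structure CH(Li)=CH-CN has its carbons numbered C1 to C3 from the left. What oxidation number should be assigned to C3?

Each bond to a more electronegative atom (O, N, halogen) counts +1, each bond to a less electronegative atom (H, metal, B, Si) counts −1, and each C–C bond counts 0.
C3 has one bond to C (0), a triple bond to N (3×+1 = +3).
Oxidation state = 0 + 3 = +3.

+3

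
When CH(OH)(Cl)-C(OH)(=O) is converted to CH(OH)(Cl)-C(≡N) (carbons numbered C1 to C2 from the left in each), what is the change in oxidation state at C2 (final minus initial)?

0

Before: C2 has 1 bond to C, 3 bonds to O → oxidation state +3.
After: C2 has 1 bond to C, 3 bonds to N → oxidation state +3.
Δ = +3 − (+3) = 0, so no net redox change at C2.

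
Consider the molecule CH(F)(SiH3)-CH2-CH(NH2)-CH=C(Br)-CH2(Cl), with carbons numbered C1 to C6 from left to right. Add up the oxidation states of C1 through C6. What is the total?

Count +1 for every bond to an atom more electronegative than carbon and −1 for every bond to one less electronegative; C–C bonds are 0. Tallying each carbon:
C1: 1C, 1H, 1F, 1Si → 0 − 1 + 1 − 1 = -1
C2: 2C, 2H → 0 − 2 = -2
C3: 2C, 1H, 1N → 0 − 1 + 1 = 0
C4: 3C, 1H → 0 − 1 = -1
C5: 3C, 1Br → 0 + 1 = +1
C6: 1C, 2H, 1Cl → 0 − 2 + 1 = -1
Sum = -1 − 2 + 0 − 1 + 1 − 1 = -4.

-4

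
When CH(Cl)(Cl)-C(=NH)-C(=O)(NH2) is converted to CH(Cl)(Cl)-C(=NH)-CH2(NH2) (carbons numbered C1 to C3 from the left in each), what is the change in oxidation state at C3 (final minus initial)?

Before: C3 has 1 bond to C, 2 bonds to O, 1 bond to N → oxidation state +3.
After: C3 has 1 bond to C, 2 bonds to H, 1 bond to N → oxidation state -1.
Δ = -1 − (+3) = -4, so this is a reduction at C3.

-4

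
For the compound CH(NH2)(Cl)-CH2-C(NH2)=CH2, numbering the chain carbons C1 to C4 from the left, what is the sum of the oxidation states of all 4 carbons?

-2

Bonds to more-electronegative neighbours contribute +1 each, bonds to H or metals contribute −1 each, and C–C bonds contribute 0. Tallying each carbon:
C1: 1C, 1H, 1N, 1Cl → 0 − 1 + 1 + 1 = +1
C2: 2C, 2H → 0 − 2 = -2
C3: 3C, 1N → 0 + 1 = +1
C4: 2C, 2H → 0 − 2 = -2
Sum = +1 − 2 + 1 − 2 = -2.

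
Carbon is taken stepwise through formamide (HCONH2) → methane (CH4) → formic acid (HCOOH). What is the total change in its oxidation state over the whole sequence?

0

Carbon oxidation states along the series — formamide: +2, methane: -4, formic acid: +2.
Net change = +2 − (+2) = 0.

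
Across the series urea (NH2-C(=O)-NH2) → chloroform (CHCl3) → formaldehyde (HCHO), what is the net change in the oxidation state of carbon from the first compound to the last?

-4

Carbon oxidation states along the series — urea: +4, chloroform: +2, formaldehyde: 0.
Net change = 0 − (+4) = -4.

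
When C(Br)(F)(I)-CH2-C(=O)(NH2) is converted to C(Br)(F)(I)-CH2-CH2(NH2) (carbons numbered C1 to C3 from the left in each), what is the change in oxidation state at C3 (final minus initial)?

-4

Before: C3 has 1 bond to C, 2 bonds to O, 1 bond to N → oxidation state +3.
After: C3 has 1 bond to C, 2 bonds to H, 1 bond to N → oxidation state -1.
Δ = -1 − (+3) = -4, so this is a reduction at C3.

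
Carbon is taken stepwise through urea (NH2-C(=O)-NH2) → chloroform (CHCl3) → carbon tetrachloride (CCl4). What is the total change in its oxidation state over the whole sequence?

0

Carbon oxidation states along the series — urea: +4, chloroform: +2, carbon tetrachloride: +4.
Net change = +4 − (+4) = 0.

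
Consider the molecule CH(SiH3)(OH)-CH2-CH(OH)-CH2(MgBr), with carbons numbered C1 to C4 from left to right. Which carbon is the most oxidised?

Each bond to a more electronegative atom (O, N, halogen) counts +1, each bond to a less electronegative atom (H, metal, B, Si) counts −1, and each C–C bond counts 0. Tallying each carbon:
C1: 1C, 1H, 1O, 1Si → 0 − 1 + 1 − 1 = -1
C2: 2C, 2H → 0 − 2 = -2
C3: 2C, 1H, 1O → 0 − 1 + 1 = 0
C4: 1C, 2H, 1Mg → 0 − 2 − 1 = -3
The most oxidised carbon is C3 at 0.

C3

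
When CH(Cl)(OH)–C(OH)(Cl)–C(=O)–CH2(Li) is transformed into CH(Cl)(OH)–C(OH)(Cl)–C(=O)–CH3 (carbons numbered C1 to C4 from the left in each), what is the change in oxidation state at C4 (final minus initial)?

Before: C4 has 1 bond to C, 2 bonds to H, 1 bond to Li → oxidation state -3.
After: C4 has 1 bond to C, 3 bonds to H → oxidation state -3.
Δ = -3 − (-3) = 0, so no net redox change at C4.

0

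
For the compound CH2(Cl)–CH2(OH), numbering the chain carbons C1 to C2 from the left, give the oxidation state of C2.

-1

C2 has one bond to C (0), one bond to H (-1), one bond to H (-1), one bond to O (+1).
Oxidation state = 0 − 1 − 1 + 1 = -1.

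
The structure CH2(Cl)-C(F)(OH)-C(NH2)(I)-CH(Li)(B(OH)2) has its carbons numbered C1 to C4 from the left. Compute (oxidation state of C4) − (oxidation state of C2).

-5

C4: 1C, 1H, 1Li, 1B → 0 − 1 − 1 − 1 = -3
C2: 2C, 1O, 1F → 0 + 1 + 1 = +2
Difference: -3 − (+2) = -5.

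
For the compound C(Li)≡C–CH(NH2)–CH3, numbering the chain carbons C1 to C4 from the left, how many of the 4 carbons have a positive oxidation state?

0

Tallying each carbon's bonds:
C1: 3C, 1Li → 0 − 1 = -1
C2: 4C → 0 = 0
C3: 2C, 1H, 1N → 0 − 1 + 1 = 0
C4: 1C, 3H → 0 − 3 = -3
0 carbons meet the condition.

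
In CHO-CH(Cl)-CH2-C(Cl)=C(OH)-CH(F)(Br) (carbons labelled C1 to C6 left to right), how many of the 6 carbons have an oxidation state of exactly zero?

Count +1 for every bond to an atom more electronegative than carbon and −1 for every bond to one less electronegative; C–C bonds are 0. Tallying each carbon:
C1: 1C, 1H, 2O → 0 − 1 + 2 = +1
C2: 2C, 1H, 1Cl → 0 − 1 + 1 = 0
C3: 2C, 2H → 0 − 2 = -2
C4: 3C, 1Cl → 0 + 1 = +1
C5: 3C, 1O → 0 + 1 = +1
C6: 1C, 1H, 1F, 1Br → 0 − 1 + 1 + 1 = +1
1 carbon (C2) meets the condition.

1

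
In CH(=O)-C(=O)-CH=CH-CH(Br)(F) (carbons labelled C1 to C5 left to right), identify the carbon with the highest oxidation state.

Tallying each carbon's bonds:
C1: 1C, 1H, 2O → 0 − 1 + 2 = +1
C2: 2C, 2O → 0 + 2 = +2
C3: 3C, 1H → 0 − 1 = -1
C4: 3C, 1H → 0 − 1 = -1
C5: 1C, 1H, 1F, 1Br → 0 − 1 + 1 + 1 = +1
The most oxidised carbon is C2 at +2.

C2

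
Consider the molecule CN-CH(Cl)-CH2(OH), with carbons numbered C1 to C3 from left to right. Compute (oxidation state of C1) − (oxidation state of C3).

C1: 1C, 3N → 0 + 3 = +3
C3: 1C, 2H, 1O → 0 − 2 + 1 = -1
Difference: +3 − (-1) = +4.

+4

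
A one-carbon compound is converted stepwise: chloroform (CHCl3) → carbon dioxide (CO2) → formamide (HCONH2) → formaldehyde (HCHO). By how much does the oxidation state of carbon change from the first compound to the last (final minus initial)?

Carbon oxidation states along the series — chloroform: +2, carbon dioxide: +4, formamide: +2, formaldehyde: 0.
Net change = 0 − (+2) = -2.

-2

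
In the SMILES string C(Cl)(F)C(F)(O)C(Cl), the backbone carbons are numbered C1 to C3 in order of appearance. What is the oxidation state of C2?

C2 has one bond to C (0), one bond to C (0), one bond to F (+1), one bond to O (+1).
Oxidation state = 0 + 0 + 1 + 1 = +2.

+2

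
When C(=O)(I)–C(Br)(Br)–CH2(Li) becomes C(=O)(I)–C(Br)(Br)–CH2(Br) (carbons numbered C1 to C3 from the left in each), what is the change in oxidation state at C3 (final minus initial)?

+2

Before: C3 has 1 bond to C, 2 bonds to H, 1 bond to Li → oxidation state -3.
After: C3 has 1 bond to C, 2 bonds to H, 1 bond to Br → oxidation state -1.
Δ = -1 − (-3) = +2, so this is an oxidation at C3.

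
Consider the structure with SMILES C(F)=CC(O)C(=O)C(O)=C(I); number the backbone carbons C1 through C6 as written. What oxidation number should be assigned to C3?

0

Bonds to more-electronegative neighbours contribute +1 each, bonds to H or metals contribute −1 each, and C–C bonds contribute 0.
C3 has one bond to C (0), one bond to C (0), one bond to H (-1), one bond to O (+1).
Oxidation state = 0 + 0 − 1 + 1 = 0.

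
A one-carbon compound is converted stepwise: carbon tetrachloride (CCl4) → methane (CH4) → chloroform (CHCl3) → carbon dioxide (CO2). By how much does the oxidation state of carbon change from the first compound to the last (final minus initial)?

Carbon oxidation states along the series — carbon tetrachloride: +4, methane: -4, chloroform: +2, carbon dioxide: +4.
Net change = +4 − (+4) = 0.

0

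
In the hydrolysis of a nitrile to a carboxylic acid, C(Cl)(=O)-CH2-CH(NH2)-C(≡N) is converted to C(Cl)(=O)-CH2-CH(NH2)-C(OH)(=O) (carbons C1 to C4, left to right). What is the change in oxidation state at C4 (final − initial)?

0

Before: C4 has 1 bond to C, 3 bonds to N → oxidation state +3.
After: C4 has 1 bond to C, 3 bonds to O → oxidation state +3.
Δ = +3 − (+3) = 0, so no net redox change at C4.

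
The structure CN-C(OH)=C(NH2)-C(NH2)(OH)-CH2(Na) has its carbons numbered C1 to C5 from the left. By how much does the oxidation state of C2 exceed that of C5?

+4

C2: 3C, 1O → 0 + 1 = +1
C5: 1C, 2H, 1Na → 0 − 2 − 1 = -3
Difference: +1 − (-3) = +4.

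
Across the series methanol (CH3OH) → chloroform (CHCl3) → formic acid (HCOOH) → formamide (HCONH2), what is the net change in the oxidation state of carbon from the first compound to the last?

Carbon oxidation states along the series — methanol: -2, chloroform: +2, formic acid: +2, formamide: +2.
Net change = +2 − (-2) = +4.

+4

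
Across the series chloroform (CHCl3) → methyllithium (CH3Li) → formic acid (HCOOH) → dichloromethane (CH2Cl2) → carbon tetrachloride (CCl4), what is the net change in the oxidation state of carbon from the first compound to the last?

Carbon oxidation states along the series — chloroform: +2, methyllithium: -4, formic acid: +2, dichloromethane: 0, carbon tetrachloride: +4.
Net change = +4 − (+2) = +2.

+2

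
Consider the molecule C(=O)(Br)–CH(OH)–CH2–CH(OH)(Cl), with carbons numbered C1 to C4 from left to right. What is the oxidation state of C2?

Assign +1 per bond to O/N/halogen, −1 per bond to H or an electropositive element, and 0 per bond to carbon.
C2 has one bond to C (0), one bond to C (0), one bond to O (+1), one bond to H (-1).
Oxidation state = 0 + 0 + 1 − 1 = 0.

0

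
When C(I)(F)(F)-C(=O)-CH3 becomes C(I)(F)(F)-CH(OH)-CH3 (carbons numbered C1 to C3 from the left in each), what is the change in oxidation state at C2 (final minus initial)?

Before: C2 has 2 bonds to C, 2 bonds to O → oxidation state +2.
After: C2 has 2 bonds to C, 1 bond to H, 1 bond to O → oxidation state 0.
Δ = 0 − (+2) = -2, so this is a reduction at C2.

-2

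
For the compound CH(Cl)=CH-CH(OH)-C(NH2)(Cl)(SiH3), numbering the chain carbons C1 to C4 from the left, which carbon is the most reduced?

Bonds to more-electronegative neighbours contribute +1 each, bonds to H or metals contribute −1 each, and C–C bonds contribute 0. Tallying each carbon:
C1: 2C, 1H, 1Cl → 0 − 1 + 1 = 0
C2: 3C, 1H → 0 − 1 = -1
C3: 2C, 1H, 1O → 0 − 1 + 1 = 0
C4: 1C, 1N, 1Cl, 1Si → 0 + 1 + 1 − 1 = +1
The most reduced carbon is C2 at -1.

C2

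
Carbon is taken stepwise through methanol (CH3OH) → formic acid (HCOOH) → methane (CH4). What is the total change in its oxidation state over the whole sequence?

Carbon oxidation states along the series — methanol: -2, formic acid: +2, methane: -4.
Net change = -4 − (-2) = -2.

-2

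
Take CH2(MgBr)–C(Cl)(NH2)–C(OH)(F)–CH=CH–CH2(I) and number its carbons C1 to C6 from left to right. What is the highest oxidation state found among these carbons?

Assign +1 per bond to O/N/halogen, −1 per bond to H or an electropositive element, and 0 per bond to carbon. Tallying each carbon:
C1: 1C, 2H, 1Mg → 0 − 2 − 1 = -3
C2: 2C, 1N, 1Cl → 0 + 1 + 1 = +2
C3: 2C, 1O, 1F → 0 + 1 + 1 = +2
C4: 3C, 1H → 0 − 1 = -1
C5: 3C, 1H → 0 − 1 = -1
C6: 1C, 2H, 1I → 0 − 2 + 1 = -1
The highest value is +2.

+2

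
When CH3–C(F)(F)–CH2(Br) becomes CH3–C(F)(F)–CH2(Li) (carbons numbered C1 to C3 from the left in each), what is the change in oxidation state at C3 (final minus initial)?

Before: C3 has 1 bond to C, 2 bonds to H, 1 bond to Br → oxidation state -1.
After: C3 has 1 bond to C, 2 bonds to H, 1 bond to Li → oxidation state -3.
Δ = -3 − (-1) = -2, so this is a reduction at C3.

-2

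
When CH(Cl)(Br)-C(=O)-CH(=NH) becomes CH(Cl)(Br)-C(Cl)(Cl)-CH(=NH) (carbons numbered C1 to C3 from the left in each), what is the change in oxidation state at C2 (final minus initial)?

Before: C2 has 2 bonds to C, 2 bonds to O → oxidation state +2.
After: C2 has 2 bonds to C, 2 bonds to Cl → oxidation state +2.
Δ = +2 − (+2) = 0, so no net redox change at C2.

0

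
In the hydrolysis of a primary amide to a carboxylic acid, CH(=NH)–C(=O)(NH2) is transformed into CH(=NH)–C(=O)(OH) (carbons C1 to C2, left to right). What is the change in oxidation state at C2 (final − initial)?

0

Before: C2 has 1 bond to C, 2 bonds to O, 1 bond to N → oxidation state +3.
After: C2 has 1 bond to C, 3 bonds to O → oxidation state +3.
Δ = +3 − (+3) = 0, so no net redox change at C2.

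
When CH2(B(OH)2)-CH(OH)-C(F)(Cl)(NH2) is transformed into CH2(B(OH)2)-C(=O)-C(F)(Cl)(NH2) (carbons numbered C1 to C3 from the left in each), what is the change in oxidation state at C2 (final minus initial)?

+2

Before: C2 has 2 bonds to C, 1 bond to H, 1 bond to O → oxidation state 0.
After: C2 has 2 bonds to C, 2 bonds to O → oxidation state +2.
Δ = +2 − (0) = +2, so this is an oxidation at C2.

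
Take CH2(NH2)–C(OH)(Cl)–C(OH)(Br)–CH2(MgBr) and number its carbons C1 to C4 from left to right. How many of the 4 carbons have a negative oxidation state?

2

Assign +1 per bond to O/N/halogen, −1 per bond to H or an electropositive element, and 0 per bond to carbon. Tallying each carbon:
C1: 1C, 2H, 1N → 0 − 2 + 1 = -1
C2: 2C, 1O, 1Cl → 0 + 1 + 1 = +2
C3: 2C, 1O, 1Br → 0 + 1 + 1 = +2
C4: 1C, 2H, 1Mg → 0 − 2 − 1 = -3
2 carbons (C1, C4) meet the condition.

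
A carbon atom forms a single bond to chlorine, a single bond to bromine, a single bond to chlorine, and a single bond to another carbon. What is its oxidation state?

+3

The carbon has one bond to C (0), one bond to Br (+1), one bond to Cl (+1), one bond to Cl (+1).
Oxidation state = 0 + 1 + 1 + 1 = +3.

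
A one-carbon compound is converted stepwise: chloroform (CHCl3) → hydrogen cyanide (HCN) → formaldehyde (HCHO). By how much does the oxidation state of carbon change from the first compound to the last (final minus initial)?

Carbon oxidation states along the series — chloroform: +2, hydrogen cyanide: +2, formaldehyde: 0.
Net change = 0 − (+2) = -2.

-2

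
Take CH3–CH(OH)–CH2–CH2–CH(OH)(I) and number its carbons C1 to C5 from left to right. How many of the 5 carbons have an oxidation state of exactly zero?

1

Assign +1 per bond to O/N/halogen, −1 per bond to H or an electropositive element, and 0 per bond to carbon. Tallying each carbon:
C1: 1C, 3H → 0 − 3 = -3
C2: 2C, 1H, 1O → 0 − 1 + 1 = 0
C3: 2C, 2H → 0 − 2 = -2
C4: 2C, 2H → 0 − 2 = -2
C5: 1C, 1H, 1O, 1I → 0 − 1 + 1 + 1 = +1
1 carbon (C2) meets the condition.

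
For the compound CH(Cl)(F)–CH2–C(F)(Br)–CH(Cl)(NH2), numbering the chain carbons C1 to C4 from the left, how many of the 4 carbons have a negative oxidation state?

1

Count +1 for every bond to an atom more electronegative than carbon and −1 for every bond to one less electronegative; C–C bonds are 0. Tallying each carbon:
C1: 1C, 1H, 1F, 1Cl → 0 − 1 + 1 + 1 = +1
C2: 2C, 2H → 0 − 2 = -2
C3: 2C, 1F, 1Br → 0 + 1 + 1 = +2
C4: 1C, 1H, 1N, 1Cl → 0 − 1 + 1 + 1 = +1
1 carbon (C2) meets the condition.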